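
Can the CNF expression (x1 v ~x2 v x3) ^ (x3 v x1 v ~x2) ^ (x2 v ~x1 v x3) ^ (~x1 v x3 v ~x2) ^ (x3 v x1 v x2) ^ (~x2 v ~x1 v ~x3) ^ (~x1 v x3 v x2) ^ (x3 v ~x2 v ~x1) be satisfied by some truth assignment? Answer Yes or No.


Check all 8 possible truth assignments.
Number of satisfying assignments found: 3.
The formula is satisfiable.

Yes


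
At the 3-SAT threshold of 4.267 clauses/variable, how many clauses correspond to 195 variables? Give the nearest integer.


The 3-SAT phase transition occurs at approximately 4.267 clauses per variable.
m = 4.267 * 195 = 832.065.
Rounded to nearest integer: 832.

832


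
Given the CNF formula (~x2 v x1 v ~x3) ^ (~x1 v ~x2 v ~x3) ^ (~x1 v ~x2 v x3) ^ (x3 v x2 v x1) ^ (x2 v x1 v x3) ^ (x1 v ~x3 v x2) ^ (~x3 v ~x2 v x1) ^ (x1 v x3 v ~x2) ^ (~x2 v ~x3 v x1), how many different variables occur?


Identify each distinct variable in the formula.
Variables found: x1, x2, x3.
Total distinct variables = 3.

3


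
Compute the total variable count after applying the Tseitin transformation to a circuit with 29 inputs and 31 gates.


The Tseitin transformation introduces one auxiliary variable per gate.
Total variables = inputs + gates = 29 + 31 = 60.

60


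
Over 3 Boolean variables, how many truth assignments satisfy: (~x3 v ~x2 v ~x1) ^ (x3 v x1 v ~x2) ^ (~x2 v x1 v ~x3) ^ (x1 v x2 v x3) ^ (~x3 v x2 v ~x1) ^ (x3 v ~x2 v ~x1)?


Enumerate all 8 truth assignments over 3 variables.
Test each against every clause.
Satisfying assignments found: 2.

2


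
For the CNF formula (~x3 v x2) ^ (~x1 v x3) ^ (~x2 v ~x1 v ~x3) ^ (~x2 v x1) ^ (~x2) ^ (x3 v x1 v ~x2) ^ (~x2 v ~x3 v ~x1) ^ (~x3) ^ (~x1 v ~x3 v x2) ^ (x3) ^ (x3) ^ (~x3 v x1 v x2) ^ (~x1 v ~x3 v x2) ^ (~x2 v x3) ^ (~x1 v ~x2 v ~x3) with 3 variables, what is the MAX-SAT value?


Enumerate all 8 truth assignments.
For each, count how many of the 15 clauses are satisfied.
The formula is not fully satisfiable, so the maximum is below 15.
Maximum simultaneously satisfiable clauses = 13.

13


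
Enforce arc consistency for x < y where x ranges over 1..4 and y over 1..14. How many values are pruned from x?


For the constraint x < y, x needs a supporting value in y's domain.
x can be at most 13 (one less than y's maximum).
Valid x values from domain: 4 out of 4.
Pruned = 4 - 4 = 0.

0


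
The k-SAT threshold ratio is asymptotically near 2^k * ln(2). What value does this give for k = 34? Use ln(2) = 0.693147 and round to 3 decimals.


Using the asymptotic formula: threshold ~ 2^k * ln(2).
2^34 = 17179869184.
17179869184 * 0.693147 = 11908174785.282.

11908174785.282


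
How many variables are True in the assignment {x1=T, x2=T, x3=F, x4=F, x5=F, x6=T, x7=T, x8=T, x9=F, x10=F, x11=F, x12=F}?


The weight is the number of variables assigned True.
True variables: x1, x2, x6, x7, x8.
Weight = 5.

5


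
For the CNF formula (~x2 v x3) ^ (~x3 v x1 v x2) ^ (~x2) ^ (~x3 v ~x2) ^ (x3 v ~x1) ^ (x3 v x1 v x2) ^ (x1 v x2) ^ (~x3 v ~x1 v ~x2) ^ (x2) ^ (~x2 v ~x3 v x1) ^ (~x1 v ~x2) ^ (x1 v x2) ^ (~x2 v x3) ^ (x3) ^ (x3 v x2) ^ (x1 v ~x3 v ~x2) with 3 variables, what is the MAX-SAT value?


Enumerate all 8 truth assignments.
For each, count how many of the 16 clauses are satisfied.
The formula is not fully satisfiable, so the maximum is below 16.
Maximum simultaneously satisfiable clauses = 15.

15


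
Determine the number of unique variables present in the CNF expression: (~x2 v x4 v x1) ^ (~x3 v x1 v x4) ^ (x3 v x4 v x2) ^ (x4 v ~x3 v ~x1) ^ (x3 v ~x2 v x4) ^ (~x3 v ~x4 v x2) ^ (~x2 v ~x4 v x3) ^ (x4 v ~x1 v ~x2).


Identify each distinct variable in the formula.
Variables found: x1, x2, x3, x4.
Total distinct variables = 4.

4


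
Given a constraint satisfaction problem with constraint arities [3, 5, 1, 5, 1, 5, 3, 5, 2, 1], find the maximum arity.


The arities are: 3, 5, 1, 5, 1, 5, 3, 5, 2, 1.
Scan for the maximum value.
Maximum arity = 5.

5


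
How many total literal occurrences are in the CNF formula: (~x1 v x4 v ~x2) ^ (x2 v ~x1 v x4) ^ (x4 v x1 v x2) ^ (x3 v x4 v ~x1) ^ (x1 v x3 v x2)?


Clause lengths: 3, 3, 3, 3, 3.
Sum = 3 + 3 + 3 + 3 + 3 = 15.

15


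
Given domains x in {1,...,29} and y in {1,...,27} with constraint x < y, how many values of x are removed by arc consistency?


For the constraint x < y, x needs a supporting value in y's domain.
x can be at most 26 (one less than y's maximum).
Valid x values from domain: 26 out of 29.
Pruned = 29 - 26 = 3.

3


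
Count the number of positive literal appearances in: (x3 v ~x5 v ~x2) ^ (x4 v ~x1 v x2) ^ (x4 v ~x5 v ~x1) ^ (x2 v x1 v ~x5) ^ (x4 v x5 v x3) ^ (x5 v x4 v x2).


Scan each clause for unnegated literals.
Clause 1: 1 positive; Clause 2: 2 positive; Clause 3: 1 positive; Clause 4: 2 positive; Clause 5: 3 positive; Clause 6: 3 positive.
Total positive literal occurrences = 12.

12


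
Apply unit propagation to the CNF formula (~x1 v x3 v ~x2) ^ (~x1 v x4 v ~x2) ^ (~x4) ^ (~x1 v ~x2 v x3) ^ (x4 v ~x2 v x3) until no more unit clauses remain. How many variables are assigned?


Unit propagation repeatedly assigns the literal in any unit clause, then simplifies.
Assignments in order: x4 = F.
No further unit clauses remain.
Total variables assigned = 1.

1


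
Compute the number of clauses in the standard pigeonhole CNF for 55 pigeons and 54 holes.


The PHP encoding has two parts:
1) At-least-one-hole clauses: 55 (one per pigeon, each with 54 literals).
2) At-most-one-pigeon-per-hole clauses: 54 holes * C(55,2) = 54 * 1485 = 80190.
Total clauses = 55 + 80190 = 80245.

80245


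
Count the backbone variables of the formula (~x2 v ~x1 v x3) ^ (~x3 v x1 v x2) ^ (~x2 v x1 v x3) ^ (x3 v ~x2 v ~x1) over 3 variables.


Find all satisfying assignments: 5 model(s).
Check which variables have the same value in every model.
No variable is fixed across all models.
Backbone size = 0.

0


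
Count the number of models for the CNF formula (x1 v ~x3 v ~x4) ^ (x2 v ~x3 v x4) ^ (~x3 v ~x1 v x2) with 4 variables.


Enumerate all 16 truth assignments over 4 variables.
Test each against every clause.
Satisfying assignments found: 11.

11


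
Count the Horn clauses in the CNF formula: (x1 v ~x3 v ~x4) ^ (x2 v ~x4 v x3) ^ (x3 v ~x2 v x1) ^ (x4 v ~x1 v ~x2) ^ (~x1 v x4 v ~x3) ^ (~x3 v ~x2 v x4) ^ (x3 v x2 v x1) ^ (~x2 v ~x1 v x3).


A Horn clause has at most one positive literal.
Clause 1: 1 positive lit(s) -> Horn
Clause 2: 2 positive lit(s) -> not Horn
Clause 3: 2 positive lit(s) -> not Horn
Clause 4: 1 positive lit(s) -> Horn
Clause 5: 1 positive lit(s) -> Horn
Clause 6: 1 positive lit(s) -> Horn
Clause 7: 3 positive lit(s) -> not Horn
Clause 8: 1 positive lit(s) -> Horn
Total Horn clauses = 5.

5


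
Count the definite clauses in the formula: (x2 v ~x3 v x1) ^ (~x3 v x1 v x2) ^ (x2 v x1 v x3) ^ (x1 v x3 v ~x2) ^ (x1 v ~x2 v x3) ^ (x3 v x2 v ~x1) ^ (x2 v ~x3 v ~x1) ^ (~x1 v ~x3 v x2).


A definite clause has exactly one positive literal.
Clause 1: 2 positive -> not definite
Clause 2: 2 positive -> not definite
Clause 3: 3 positive -> not definite
Clause 4: 2 positive -> not definite
Clause 5: 2 positive -> not definite
Clause 6: 2 positive -> not definite
Clause 7: 1 positive -> definite
Clause 8: 1 positive -> definite
Definite clause count = 2.

2


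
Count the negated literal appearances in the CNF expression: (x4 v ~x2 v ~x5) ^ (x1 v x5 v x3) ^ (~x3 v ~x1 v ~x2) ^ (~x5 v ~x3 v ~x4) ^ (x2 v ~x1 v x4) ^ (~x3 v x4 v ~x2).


Scan each clause for negated literals.
Clause 1: 2 negative; Clause 2: 0 negative; Clause 3: 3 negative; Clause 4: 3 negative; Clause 5: 1 negative; Clause 6: 2 negative.
Total negative literal occurrences = 11.

11


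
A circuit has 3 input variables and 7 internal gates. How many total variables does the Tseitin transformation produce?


The Tseitin transformation introduces one auxiliary variable per gate.
Total variables = inputs + gates = 3 + 7 = 10.

10


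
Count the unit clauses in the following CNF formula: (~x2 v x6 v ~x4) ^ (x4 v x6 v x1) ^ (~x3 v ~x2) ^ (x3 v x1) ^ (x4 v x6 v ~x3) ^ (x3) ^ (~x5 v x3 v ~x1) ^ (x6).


A unit clause contains exactly one literal.
Unit clauses found: (x3), (x6).
Count = 2.

2


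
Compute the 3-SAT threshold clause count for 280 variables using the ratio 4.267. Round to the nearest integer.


The 3-SAT phase transition occurs at approximately 4.267 clauses per variable.
m = 4.267 * 280 = 1194.76.
Rounded to nearest integer: 1195.

1195


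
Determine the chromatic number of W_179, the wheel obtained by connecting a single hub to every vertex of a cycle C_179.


W_179 consists of the cycle C_179 together with a hub vertex adjacent to every cycle vertex.
The cycle C_179 needs 3 colors (odd cycle -> 3).
The hub is adjacent to every cycle vertex, so it must receive a new color distinct from all of them.
Chromatic number = 3 + 1 = 4.

4


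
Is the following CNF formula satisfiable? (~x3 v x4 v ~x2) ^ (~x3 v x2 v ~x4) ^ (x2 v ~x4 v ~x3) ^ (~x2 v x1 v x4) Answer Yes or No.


Check all 16 possible truth assignments.
Number of satisfying assignments found: 11.
The formula is satisfiable.

Yes


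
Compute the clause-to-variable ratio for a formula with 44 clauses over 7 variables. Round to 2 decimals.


Clause-to-variable ratio = clauses / variables.
44 / 7 = 6.29.

6.29


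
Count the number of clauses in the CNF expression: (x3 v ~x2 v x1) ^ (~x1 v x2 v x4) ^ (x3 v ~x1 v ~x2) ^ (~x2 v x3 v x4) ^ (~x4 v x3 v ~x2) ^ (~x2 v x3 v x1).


Each group enclosed in parentheses joined by ^ is one clause.
Counting the conjuncts: 6 clauses.

6


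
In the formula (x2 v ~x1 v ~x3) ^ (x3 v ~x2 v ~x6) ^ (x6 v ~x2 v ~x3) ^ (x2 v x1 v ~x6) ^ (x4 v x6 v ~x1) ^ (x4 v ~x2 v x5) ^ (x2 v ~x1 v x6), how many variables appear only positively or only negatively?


A pure literal appears in only one polarity across all clauses.
Pure literals: x4 (positive only), x5 (positive only).
Count = 2.

2


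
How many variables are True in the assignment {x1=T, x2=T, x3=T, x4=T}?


The weight is the number of variables assigned True.
True variables: x1, x2, x3, x4.
Weight = 4.

4


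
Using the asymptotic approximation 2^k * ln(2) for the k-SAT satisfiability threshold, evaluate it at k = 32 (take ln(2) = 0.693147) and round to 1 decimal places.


Using the asymptotic formula: threshold ~ 2^k * ln(2).
2^32 = 4294967296.
4294967296 * 0.693147 = 2977043696.3.

2977043696.3


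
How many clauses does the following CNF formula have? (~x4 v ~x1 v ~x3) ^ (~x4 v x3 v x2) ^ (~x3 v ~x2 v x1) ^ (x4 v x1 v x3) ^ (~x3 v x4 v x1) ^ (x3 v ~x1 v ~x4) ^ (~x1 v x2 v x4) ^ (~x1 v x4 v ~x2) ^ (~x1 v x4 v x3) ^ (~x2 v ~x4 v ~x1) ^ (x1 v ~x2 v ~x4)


Each group enclosed in parentheses joined by ^ is one clause.
Counting the conjuncts: 11 clauses.

11


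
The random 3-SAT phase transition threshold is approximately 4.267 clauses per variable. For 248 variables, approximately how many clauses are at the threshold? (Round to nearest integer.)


The 3-SAT phase transition occurs at approximately 4.267 clauses per variable.
m = 4.267 * 248 = 1058.216.
Rounded to nearest integer: 1058.

1058


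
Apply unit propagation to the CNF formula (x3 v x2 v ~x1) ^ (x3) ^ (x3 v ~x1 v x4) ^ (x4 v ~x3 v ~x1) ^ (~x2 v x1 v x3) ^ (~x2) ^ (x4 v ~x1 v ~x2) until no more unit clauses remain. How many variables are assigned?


Unit propagation repeatedly assigns the literal in any unit clause, then simplifies.
Assignments in order: x3 = T, x2 = F.
No further unit clauses remain.
Total variables assigned = 2.

2


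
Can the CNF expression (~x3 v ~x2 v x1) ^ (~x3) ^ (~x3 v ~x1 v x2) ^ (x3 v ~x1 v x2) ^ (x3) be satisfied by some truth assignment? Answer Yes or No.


Check all 8 possible truth assignments.
Number of satisfying assignments found: 0.
The formula is unsatisfiable.

No


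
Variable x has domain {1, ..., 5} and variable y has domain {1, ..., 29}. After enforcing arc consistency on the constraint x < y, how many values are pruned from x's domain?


For the constraint x < y, x needs a supporting value in y's domain.
x can be at most 28 (one less than y's maximum).
Valid x values from domain: 5 out of 5.
Pruned = 5 - 5 = 0.

0


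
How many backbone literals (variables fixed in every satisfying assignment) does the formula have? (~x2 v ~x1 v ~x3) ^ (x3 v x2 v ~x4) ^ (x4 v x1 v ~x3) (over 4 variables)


Find all satisfying assignments: 10 model(s).
Check which variables have the same value in every model.
No variable is fixed across all models.
Backbone size = 0.

0


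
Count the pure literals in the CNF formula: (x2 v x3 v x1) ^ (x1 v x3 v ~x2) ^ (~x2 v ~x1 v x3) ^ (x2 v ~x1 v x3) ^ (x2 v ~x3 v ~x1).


A pure literal appears in only one polarity across all clauses.
No pure literals found.
Count = 0.

0


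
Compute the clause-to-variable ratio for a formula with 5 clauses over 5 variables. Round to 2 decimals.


Clause-to-variable ratio = clauses / variables.
5 / 5 = 1.0.

1.0


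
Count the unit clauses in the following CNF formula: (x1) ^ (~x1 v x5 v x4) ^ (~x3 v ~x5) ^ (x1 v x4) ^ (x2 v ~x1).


A unit clause contains exactly one literal.
Unit clauses found: (x1).
Count = 1.

1


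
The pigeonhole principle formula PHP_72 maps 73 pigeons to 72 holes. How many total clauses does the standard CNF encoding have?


The PHP encoding has two parts:
1) At-least-one-hole clauses: 73 (one per pigeon, each with 72 literals).
2) At-most-one-pigeon-per-hole clauses: 72 holes * C(73,2) = 72 * 2628 = 189216.
Total clauses = 73 + 189216 = 189289.

189289


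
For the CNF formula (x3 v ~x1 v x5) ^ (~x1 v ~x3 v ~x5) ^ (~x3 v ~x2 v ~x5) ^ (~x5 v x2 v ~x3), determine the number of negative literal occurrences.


Scan each clause for negated literals.
Clause 1: 1 negative; Clause 2: 3 negative; Clause 3: 3 negative; Clause 4: 2 negative.
Total negative literal occurrences = 9.

9


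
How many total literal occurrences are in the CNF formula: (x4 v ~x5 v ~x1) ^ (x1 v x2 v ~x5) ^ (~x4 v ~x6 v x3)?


Clause lengths: 3, 3, 3.
Sum = 3 + 3 + 3 = 9.

9


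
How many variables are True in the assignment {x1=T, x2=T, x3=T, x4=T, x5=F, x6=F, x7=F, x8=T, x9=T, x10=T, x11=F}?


The weight is the number of variables assigned True.
True variables: x1, x2, x3, x4, x8, x9, x10.
Weight = 7.

7


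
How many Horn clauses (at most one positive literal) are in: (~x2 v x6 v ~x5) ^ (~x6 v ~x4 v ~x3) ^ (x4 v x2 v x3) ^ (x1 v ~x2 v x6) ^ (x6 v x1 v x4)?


A Horn clause has at most one positive literal.
Clause 1: 1 positive lit(s) -> Horn
Clause 2: 0 positive lit(s) -> Horn
Clause 3: 3 positive lit(s) -> not Horn
Clause 4: 2 positive lit(s) -> not Horn
Clause 5: 3 positive lit(s) -> not Horn
Total Horn clauses = 2.

2


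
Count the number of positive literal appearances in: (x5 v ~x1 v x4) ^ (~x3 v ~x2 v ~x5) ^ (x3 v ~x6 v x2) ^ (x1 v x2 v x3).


Scan each clause for unnegated literals.
Clause 1: 2 positive; Clause 2: 0 positive; Clause 3: 2 positive; Clause 4: 3 positive.
Total positive literal occurrences = 7.

7


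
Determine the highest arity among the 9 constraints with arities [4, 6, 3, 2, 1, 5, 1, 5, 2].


The arities are: 4, 6, 3, 2, 1, 5, 1, 5, 2.
Scan for the maximum value.
Maximum arity = 6.

6


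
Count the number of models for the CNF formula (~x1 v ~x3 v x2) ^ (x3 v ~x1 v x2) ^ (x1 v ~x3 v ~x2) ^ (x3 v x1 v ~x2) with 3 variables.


Enumerate all 8 truth assignments over 3 variables.
Test each against every clause.
Satisfying assignments found: 4.

4


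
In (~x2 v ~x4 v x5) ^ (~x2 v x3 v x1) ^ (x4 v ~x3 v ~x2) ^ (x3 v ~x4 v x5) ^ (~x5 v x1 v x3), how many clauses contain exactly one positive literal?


A definite clause has exactly one positive literal.
Clause 1: 1 positive -> definite
Clause 2: 2 positive -> not definite
Clause 3: 1 positive -> definite
Clause 4: 2 positive -> not definite
Clause 5: 2 positive -> not definite
Definite clause count = 2.

2


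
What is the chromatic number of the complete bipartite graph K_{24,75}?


K_{24,75} is bipartite by definition: the two parts are independent sets, with every edge crossing between them.
Color all vertices in one part with color 1 and all vertices in the other part with color 2.
Since the graph has at least one edge, one color does not suffice.
Chromatic number = 2.

2


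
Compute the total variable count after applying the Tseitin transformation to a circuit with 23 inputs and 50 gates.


The Tseitin transformation introduces one auxiliary variable per gate.
Total variables = inputs + gates = 23 + 50 = 73.

73


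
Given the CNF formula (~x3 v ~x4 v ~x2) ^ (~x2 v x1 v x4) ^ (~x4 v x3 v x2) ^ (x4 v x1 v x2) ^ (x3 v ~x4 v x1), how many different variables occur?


Identify each distinct variable in the formula.
Variables found: x1, x2, x3, x4.
Total distinct variables = 4.

4


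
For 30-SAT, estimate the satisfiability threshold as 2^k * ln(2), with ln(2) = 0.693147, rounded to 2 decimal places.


Using the asymptotic formula: threshold ~ 2^k * ln(2).
2^30 = 1073741824.
1073741824 * 0.693147 = 744260924.08.

744260924.08


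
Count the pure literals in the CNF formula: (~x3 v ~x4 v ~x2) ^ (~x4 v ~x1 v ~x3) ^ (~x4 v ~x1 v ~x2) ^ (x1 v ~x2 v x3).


A pure literal appears in only one polarity across all clauses.
Pure literals: x2 (negative only), x4 (negative only).
Count = 2.

2


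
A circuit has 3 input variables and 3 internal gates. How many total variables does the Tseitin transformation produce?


The Tseitin transformation introduces one auxiliary variable per gate.
Total variables = inputs + gates = 3 + 3 = 6.

6


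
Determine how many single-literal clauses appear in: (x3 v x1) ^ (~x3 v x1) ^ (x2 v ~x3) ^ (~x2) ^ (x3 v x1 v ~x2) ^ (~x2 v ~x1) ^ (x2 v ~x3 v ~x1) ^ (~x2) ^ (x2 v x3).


A unit clause contains exactly one literal.
Unit clauses found: (~x2), (~x2).
Count = 2.

2


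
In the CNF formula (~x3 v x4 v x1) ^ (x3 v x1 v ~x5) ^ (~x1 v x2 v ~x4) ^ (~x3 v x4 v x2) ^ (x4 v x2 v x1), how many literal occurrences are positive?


Scan each clause for unnegated literals.
Clause 1: 2 positive; Clause 2: 2 positive; Clause 3: 1 positive; Clause 4: 2 positive; Clause 5: 3 positive.
Total positive literal occurrences = 10.

10


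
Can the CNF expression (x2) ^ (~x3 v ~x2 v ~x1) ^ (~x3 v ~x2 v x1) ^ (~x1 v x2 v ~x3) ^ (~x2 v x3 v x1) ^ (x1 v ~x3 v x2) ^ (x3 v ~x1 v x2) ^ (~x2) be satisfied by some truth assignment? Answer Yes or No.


Check all 8 possible truth assignments.
Number of satisfying assignments found: 0.
The formula is unsatisfiable.

No


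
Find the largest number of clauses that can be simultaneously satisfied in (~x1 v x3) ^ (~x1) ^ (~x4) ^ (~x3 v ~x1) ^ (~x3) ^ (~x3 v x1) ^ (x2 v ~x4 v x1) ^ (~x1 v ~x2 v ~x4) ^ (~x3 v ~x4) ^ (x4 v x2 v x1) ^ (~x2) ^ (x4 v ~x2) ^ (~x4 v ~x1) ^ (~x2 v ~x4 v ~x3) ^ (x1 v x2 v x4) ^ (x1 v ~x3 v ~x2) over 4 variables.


Enumerate all 16 truth assignments.
For each, count how many of the 16 clauses are satisfied.
The formula is not fully satisfiable, so the maximum is below 16.
Maximum simultaneously satisfiable clauses = 14.

14


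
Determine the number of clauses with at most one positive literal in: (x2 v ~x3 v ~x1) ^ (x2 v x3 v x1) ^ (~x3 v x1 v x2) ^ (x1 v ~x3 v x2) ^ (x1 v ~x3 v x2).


A Horn clause has at most one positive literal.
Clause 1: 1 positive lit(s) -> Horn
Clause 2: 3 positive lit(s) -> not Horn
Clause 3: 2 positive lit(s) -> not Horn
Clause 4: 2 positive lit(s) -> not Horn
Clause 5: 2 positive lit(s) -> not Horn
Total Horn clauses = 1.

1


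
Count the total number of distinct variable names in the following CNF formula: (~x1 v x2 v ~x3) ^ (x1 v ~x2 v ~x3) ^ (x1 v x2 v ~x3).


Identify each distinct variable in the formula.
Variables found: x1, x2, x3.
Total distinct variables = 3.

3


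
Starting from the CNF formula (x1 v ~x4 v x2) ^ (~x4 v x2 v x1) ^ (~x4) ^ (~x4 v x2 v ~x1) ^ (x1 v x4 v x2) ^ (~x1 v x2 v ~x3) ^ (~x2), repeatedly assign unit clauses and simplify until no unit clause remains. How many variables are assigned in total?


Unit propagation repeatedly assigns the literal in any unit clause, then simplifies.
Assignments in order: x4 = F, x2 = F, x1 = T, x3 = F.
No further unit clauses remain.
Total variables assigned = 4.

4


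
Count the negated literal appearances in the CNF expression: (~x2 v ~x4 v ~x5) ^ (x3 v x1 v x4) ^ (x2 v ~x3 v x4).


Scan each clause for negated literals.
Clause 1: 3 negative; Clause 2: 0 negative; Clause 3: 1 negative.
Total negative literal occurrences = 4.

4


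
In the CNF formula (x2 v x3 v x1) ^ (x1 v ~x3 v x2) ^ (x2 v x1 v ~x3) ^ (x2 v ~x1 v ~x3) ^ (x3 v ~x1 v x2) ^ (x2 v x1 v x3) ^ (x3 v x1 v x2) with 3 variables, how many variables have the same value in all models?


Find all satisfying assignments: 4 model(s).
Check which variables have the same value in every model.
Fixed variables: x2=T.
Backbone size = 1.

1


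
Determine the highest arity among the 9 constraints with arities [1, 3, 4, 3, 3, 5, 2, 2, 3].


The arities are: 1, 3, 4, 3, 3, 5, 2, 2, 3.
Scan for the maximum value.
Maximum arity = 5.

5


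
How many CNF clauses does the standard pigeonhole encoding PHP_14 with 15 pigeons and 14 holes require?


The PHP encoding has two parts:
1) At-least-one-hole clauses: 15 (one per pigeon, each with 14 literals).
2) At-most-one-pigeon-per-hole clauses: 14 holes * C(15,2) = 14 * 105 = 1470.
Total clauses = 15 + 1470 = 1485.

1485


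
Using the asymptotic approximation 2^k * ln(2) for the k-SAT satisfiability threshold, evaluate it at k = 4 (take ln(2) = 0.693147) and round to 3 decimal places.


Using the asymptotic formula: threshold ~ 2^k * ln(2).
2^4 = 16.
16 * 0.693147 = 11.09.

11.09


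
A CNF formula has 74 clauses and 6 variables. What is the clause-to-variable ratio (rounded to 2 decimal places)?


Clause-to-variable ratio = clauses / variables.
74 / 6 = 12.33.

12.33


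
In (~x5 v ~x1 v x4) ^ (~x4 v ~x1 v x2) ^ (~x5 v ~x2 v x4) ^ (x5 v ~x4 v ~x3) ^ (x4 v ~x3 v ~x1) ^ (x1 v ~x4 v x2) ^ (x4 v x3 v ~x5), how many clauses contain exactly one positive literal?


A definite clause has exactly one positive literal.
Clause 1: 1 positive -> definite
Clause 2: 1 positive -> definite
Clause 3: 1 positive -> definite
Clause 4: 1 positive -> definite
Clause 5: 1 positive -> definite
Clause 6: 2 positive -> not definite
Clause 7: 2 positive -> not definite
Definite clause count = 5.

5


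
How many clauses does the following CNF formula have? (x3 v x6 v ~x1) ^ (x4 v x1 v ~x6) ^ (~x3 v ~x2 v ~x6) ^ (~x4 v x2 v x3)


Each group enclosed in parentheses joined by ^ is one clause.
Counting the conjuncts: 4 clauses.

4


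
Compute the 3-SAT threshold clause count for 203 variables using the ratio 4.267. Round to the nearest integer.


The 3-SAT phase transition occurs at approximately 4.267 clauses per variable.
m = 4.267 * 203 = 866.201.
Rounded to nearest integer: 866.

866


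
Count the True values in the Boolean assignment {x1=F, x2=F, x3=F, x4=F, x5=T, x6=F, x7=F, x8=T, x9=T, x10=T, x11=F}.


The weight is the number of variables assigned True.
True variables: x5, x8, x9, x10.
Weight = 4.

4


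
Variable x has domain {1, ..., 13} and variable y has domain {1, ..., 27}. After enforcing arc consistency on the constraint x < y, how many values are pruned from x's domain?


For the constraint x < y, x needs a supporting value in y's domain.
x can be at most 26 (one less than y's maximum).
Valid x values from domain: 13 out of 13.
Pruned = 13 - 13 = 0.

0


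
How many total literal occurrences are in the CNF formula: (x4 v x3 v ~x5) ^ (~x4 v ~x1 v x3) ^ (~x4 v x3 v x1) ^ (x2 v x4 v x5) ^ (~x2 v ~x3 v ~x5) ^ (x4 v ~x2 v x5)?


Clause lengths: 3, 3, 3, 3, 3, 3.
Sum = 3 + 3 + 3 + 3 + 3 + 3 = 18.

18


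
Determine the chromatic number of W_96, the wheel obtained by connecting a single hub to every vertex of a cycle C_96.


W_96 consists of the cycle C_96 together with a hub vertex adjacent to every cycle vertex.
The cycle C_96 needs 2 colors (even cycle -> 2).
The hub is adjacent to every cycle vertex, so it must receive a new color distinct from all of them.
Chromatic number = 2 + 1 = 3.

3


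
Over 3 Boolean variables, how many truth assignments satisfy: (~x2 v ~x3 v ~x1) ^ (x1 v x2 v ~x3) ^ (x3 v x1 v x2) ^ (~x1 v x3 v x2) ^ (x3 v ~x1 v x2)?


Enumerate all 8 truth assignments over 3 variables.
Test each against every clause.
Satisfying assignments found: 4.

4


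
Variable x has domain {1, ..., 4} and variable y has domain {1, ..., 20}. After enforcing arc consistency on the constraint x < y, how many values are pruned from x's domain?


For the constraint x < y, x needs a supporting value in y's domain.
x can be at most 19 (one less than y's maximum).
Valid x values from domain: 4 out of 4.
Pruned = 4 - 4 = 0.

0


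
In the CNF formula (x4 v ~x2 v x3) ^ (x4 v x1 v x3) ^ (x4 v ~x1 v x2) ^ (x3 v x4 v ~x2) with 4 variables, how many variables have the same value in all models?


Find all satisfying assignments: 11 model(s).
Check which variables have the same value in every model.
No variable is fixed across all models.
Backbone size = 0.

0


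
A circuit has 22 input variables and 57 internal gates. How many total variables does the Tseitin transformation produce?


The Tseitin transformation introduces one auxiliary variable per gate.
Total variables = inputs + gates = 22 + 57 = 79.

79


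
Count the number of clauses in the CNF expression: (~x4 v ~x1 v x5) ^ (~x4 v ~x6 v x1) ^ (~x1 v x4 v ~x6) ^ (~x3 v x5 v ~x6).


Each group enclosed in parentheses joined by ^ is one clause.
Counting the conjuncts: 4 clauses.

4


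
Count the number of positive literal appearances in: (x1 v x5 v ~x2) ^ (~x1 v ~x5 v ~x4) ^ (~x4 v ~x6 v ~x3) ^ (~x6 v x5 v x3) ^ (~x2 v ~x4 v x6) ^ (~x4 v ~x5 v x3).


Scan each clause for unnegated literals.
Clause 1: 2 positive; Clause 2: 0 positive; Clause 3: 0 positive; Clause 4: 2 positive; Clause 5: 1 positive; Clause 6: 1 positive.
Total positive literal occurrences = 6.

6


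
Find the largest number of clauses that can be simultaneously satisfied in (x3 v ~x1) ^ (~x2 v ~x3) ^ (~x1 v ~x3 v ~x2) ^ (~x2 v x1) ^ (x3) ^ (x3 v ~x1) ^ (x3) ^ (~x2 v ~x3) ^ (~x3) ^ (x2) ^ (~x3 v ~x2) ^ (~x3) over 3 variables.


Enumerate all 8 truth assignments.
For each, count how many of the 12 clauses are satisfied.
The formula is not fully satisfiable, so the maximum is below 12.
Maximum simultaneously satisfiable clauses = 9.

9


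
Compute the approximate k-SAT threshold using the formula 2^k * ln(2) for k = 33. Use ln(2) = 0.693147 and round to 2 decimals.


Using the asymptotic formula: threshold ~ 2^k * ln(2).
2^33 = 8589934592.
8589934592 * 0.693147 = 5954087392.64.

5954087392.64


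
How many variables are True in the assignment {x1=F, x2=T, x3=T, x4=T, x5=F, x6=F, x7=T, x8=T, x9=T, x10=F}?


The weight is the number of variables assigned True.
True variables: x2, x3, x4, x7, x8, x9.
Weight = 6.

6


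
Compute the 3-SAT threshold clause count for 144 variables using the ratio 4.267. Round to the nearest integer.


The 3-SAT phase transition occurs at approximately 4.267 clauses per variable.
m = 4.267 * 144 = 614.448.
Rounded to nearest integer: 614.

614


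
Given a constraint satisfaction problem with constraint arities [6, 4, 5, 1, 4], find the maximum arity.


The arities are: 6, 4, 5, 1, 4.
Scan for the maximum value.
Maximum arity = 6.

6


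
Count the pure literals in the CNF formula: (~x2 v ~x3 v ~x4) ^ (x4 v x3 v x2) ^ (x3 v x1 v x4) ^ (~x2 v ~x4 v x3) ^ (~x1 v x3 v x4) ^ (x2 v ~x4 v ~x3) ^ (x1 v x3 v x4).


A pure literal appears in only one polarity across all clauses.
No pure literals found.
Count = 0.

0


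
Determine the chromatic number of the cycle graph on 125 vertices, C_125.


An odd cycle cannot be 2-colored: alternating two colors around the cycle returns to the start with a conflict.
Since 125 is odd, three colors are required (and three suffice).
Chromatic number = 3.

3


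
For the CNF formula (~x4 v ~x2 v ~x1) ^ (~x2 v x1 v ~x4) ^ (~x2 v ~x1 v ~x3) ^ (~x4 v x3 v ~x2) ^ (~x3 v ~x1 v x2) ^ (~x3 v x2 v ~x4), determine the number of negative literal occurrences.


Scan each clause for negated literals.
Clause 1: 3 negative; Clause 2: 2 negative; Clause 3: 3 negative; Clause 4: 2 negative; Clause 5: 2 negative; Clause 6: 2 negative.
Total negative literal occurrences = 14.

14


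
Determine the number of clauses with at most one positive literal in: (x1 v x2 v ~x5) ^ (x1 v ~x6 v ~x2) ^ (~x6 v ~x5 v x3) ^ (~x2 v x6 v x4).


A Horn clause has at most one positive literal.
Clause 1: 2 positive lit(s) -> not Horn
Clause 2: 1 positive lit(s) -> Horn
Clause 3: 1 positive lit(s) -> Horn
Clause 4: 2 positive lit(s) -> not Horn
Total Horn clauses = 2.

2


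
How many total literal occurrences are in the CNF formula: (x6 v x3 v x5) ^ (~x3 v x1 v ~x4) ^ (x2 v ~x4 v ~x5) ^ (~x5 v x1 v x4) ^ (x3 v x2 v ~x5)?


Clause lengths: 3, 3, 3, 3, 3.
Sum = 3 + 3 + 3 + 3 + 3 = 15.

15


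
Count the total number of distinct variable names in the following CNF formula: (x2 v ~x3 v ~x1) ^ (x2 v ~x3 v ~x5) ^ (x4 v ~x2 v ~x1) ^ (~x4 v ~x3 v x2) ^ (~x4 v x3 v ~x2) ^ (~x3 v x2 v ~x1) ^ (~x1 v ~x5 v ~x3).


Identify each distinct variable in the formula.
Variables found: x1, x2, x3, x4, x5.
Total distinct variables = 5.

5


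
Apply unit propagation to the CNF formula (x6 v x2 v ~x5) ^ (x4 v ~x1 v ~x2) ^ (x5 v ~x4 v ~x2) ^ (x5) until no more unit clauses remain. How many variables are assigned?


Unit propagation repeatedly assigns the literal in any unit clause, then simplifies.
Assignments in order: x5 = T.
No further unit clauses remain.
Total variables assigned = 1.

1


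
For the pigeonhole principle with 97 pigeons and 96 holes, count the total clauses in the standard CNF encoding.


The PHP encoding has two parts:
1) At-least-one-hole clauses: 97 (one per pigeon, each with 96 literals).
2) At-most-one-pigeon-per-hole clauses: 96 holes * C(97,2) = 96 * 4656 = 446976.
Total clauses = 97 + 446976 = 447073.

447073


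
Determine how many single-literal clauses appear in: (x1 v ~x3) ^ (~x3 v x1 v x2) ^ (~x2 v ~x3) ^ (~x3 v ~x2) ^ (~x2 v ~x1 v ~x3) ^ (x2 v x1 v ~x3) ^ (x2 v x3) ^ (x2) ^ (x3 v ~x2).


A unit clause contains exactly one literal.
Unit clauses found: (x2).
Count = 1.

1


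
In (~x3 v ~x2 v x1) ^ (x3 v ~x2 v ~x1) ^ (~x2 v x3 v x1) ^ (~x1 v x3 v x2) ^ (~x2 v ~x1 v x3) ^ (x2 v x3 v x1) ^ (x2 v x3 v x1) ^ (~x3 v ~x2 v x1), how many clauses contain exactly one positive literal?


A definite clause has exactly one positive literal.
Clause 1: 1 positive -> definite
Clause 2: 1 positive -> definite
Clause 3: 2 positive -> not definite
Clause 4: 2 positive -> not definite
Clause 5: 1 positive -> definite
Clause 6: 3 positive -> not definite
Clause 7: 3 positive -> not definite
Clause 8: 1 positive -> definite
Definite clause count = 4.

4


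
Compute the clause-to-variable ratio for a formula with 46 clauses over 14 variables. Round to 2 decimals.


Clause-to-variable ratio = clauses / variables.
46 / 14 = 3.29.

3.29


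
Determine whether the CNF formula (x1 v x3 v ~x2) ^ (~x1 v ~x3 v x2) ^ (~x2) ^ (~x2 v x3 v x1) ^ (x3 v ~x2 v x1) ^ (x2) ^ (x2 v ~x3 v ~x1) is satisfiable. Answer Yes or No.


Check all 8 possible truth assignments.
Number of satisfying assignments found: 0.
The formula is unsatisfiable.

No


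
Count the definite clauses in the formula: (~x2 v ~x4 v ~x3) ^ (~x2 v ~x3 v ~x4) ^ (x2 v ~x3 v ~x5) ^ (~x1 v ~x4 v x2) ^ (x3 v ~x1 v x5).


A definite clause has exactly one positive literal.
Clause 1: 0 positive -> not definite
Clause 2: 0 positive -> not definite
Clause 3: 1 positive -> definite
Clause 4: 1 positive -> definite
Clause 5: 2 positive -> not definite
Definite clause count = 2.

2


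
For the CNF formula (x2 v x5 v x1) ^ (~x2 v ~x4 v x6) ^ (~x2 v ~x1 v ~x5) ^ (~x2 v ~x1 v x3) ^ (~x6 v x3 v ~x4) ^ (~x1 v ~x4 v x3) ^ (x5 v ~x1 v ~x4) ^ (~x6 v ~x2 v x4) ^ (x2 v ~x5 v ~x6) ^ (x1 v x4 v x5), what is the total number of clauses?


Each group enclosed in parentheses joined by ^ is one clause.
Counting the conjuncts: 10 clauses.

10


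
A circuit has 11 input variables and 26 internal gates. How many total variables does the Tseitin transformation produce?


The Tseitin transformation introduces one auxiliary variable per gate.
Total variables = inputs + gates = 11 + 26 = 37.

37


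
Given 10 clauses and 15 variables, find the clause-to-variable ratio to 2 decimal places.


Clause-to-variable ratio = clauses / variables.
10 / 15 = 0.67.

0.67


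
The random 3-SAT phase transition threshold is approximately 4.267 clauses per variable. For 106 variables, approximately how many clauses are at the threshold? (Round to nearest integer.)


The 3-SAT phase transition occurs at approximately 4.267 clauses per variable.
m = 4.267 * 106 = 452.302.
Rounded to nearest integer: 452.

452


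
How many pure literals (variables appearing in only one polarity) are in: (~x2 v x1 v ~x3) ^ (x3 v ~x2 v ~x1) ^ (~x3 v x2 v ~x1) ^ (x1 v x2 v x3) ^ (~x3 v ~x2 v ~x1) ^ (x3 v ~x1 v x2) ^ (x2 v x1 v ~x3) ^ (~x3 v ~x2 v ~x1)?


A pure literal appears in only one polarity across all clauses.
No pure literals found.
Count = 0.

0


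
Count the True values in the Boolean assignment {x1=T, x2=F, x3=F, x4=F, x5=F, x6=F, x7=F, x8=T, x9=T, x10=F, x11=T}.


The weight is the number of variables assigned True.
True variables: x1, x8, x9, x11.
Weight = 4.

4


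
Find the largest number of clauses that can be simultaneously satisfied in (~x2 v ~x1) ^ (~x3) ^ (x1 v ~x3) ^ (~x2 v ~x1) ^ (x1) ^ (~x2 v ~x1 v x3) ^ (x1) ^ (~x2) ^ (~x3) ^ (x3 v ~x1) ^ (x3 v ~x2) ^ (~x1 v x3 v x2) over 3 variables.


Enumerate all 8 truth assignments.
For each, count how many of the 12 clauses are satisfied.
The formula is not fully satisfiable, so the maximum is below 12.
Maximum simultaneously satisfiable clauses = 10.

10


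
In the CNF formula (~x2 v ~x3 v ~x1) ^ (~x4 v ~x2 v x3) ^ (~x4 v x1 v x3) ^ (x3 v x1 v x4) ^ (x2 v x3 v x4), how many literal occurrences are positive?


Scan each clause for unnegated literals.
Clause 1: 0 positive; Clause 2: 1 positive; Clause 3: 2 positive; Clause 4: 3 positive; Clause 5: 3 positive.
Total positive literal occurrences = 9.

9


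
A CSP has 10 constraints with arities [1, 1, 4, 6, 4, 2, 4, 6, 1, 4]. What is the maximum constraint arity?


The arities are: 1, 1, 4, 6, 4, 2, 4, 6, 1, 4.
Scan for the maximum value.
Maximum arity = 6.

6


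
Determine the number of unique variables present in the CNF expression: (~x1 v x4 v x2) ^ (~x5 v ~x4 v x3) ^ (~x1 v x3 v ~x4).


Identify each distinct variable in the formula.
Variables found: x1, x2, x3, x4, x5.
Total distinct variables = 5.

5


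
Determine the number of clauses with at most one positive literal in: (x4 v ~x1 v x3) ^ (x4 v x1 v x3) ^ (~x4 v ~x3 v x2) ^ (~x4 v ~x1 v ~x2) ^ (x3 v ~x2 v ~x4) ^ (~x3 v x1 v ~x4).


A Horn clause has at most one positive literal.
Clause 1: 2 positive lit(s) -> not Horn
Clause 2: 3 positive lit(s) -> not Horn
Clause 3: 1 positive lit(s) -> Horn
Clause 4: 0 positive lit(s) -> Horn
Clause 5: 1 positive lit(s) -> Horn
Clause 6: 1 positive lit(s) -> Horn
Total Horn clauses = 4.

4


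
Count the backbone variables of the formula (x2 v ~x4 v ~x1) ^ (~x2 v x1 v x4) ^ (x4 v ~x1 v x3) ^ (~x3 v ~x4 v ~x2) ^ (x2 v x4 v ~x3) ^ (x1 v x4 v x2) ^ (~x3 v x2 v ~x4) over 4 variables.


Find all satisfying assignments: 4 model(s).
Check which variables have the same value in every model.
No variable is fixed across all models.
Backbone size = 0.

0


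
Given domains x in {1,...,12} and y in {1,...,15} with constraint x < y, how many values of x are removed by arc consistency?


For the constraint x < y, x needs a supporting value in y's domain.
x can be at most 14 (one less than y's maximum).
Valid x values from domain: 12 out of 12.
Pruned = 12 - 12 = 0.

0


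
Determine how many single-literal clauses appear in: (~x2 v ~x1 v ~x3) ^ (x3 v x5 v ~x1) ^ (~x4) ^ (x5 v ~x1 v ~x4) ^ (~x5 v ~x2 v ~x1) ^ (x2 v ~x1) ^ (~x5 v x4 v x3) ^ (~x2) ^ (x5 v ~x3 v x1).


A unit clause contains exactly one literal.
Unit clauses found: (~x4), (~x2).
Count = 2.

2


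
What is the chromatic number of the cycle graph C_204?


A cycle on an even number of vertices is bipartite: alternate two colors around the cycle.
Since 204 is even, two colors suffice, and at least two are needed because the graph has edges.
Chromatic number = 2.

2


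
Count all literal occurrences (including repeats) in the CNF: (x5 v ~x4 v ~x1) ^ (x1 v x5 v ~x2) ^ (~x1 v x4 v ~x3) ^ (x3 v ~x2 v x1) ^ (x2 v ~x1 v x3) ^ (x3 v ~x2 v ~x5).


Clause lengths: 3, 3, 3, 3, 3, 3.
Sum = 3 + 3 + 3 + 3 + 3 + 3 = 18.

18


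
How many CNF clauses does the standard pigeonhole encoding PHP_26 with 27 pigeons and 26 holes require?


The PHP encoding has two parts:
1) At-least-one-hole clauses: 27 (one per pigeon, each with 26 literals).
2) At-most-one-pigeon-per-hole clauses: 26 holes * C(27,2) = 26 * 351 = 9126.
Total clauses = 27 + 9126 = 9153.

9153


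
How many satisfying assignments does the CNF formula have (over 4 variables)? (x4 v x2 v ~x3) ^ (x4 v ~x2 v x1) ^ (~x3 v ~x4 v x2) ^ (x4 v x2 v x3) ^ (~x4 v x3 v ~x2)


Enumerate all 16 truth assignments over 4 variables.
Test each against every clause.
Satisfying assignments found: 6.

6


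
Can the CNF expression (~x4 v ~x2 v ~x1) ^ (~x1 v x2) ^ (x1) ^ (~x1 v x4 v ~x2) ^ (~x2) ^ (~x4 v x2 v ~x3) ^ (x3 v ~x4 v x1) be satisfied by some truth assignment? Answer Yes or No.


Check all 16 possible truth assignments.
Number of satisfying assignments found: 0.
The formula is unsatisfiable.

No


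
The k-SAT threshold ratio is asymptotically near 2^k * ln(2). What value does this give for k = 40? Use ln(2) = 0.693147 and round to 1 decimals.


Using the asymptotic formula: threshold ~ 2^k * ln(2).
2^40 = 1099511627776.
1099511627776 * 0.693147 = 762123186258.1.

762123186258.1


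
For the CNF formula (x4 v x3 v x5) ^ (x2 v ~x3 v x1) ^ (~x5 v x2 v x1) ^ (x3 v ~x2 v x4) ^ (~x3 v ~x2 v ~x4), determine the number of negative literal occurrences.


Scan each clause for negated literals.
Clause 1: 0 negative; Clause 2: 1 negative; Clause 3: 1 negative; Clause 4: 1 negative; Clause 5: 3 negative.
Total negative literal occurrences = 6.

6


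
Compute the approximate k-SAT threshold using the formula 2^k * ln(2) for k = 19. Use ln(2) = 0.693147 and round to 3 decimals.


Using the asymptotic formula: threshold ~ 2^k * ln(2).
2^19 = 524288.
524288 * 0.693147 = 363408.654.

363408.654


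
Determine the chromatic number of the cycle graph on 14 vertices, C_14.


A cycle on an even number of vertices is bipartite: alternate two colors around the cycle.
Since 14 is even, two colors suffice, and at least two are needed because the graph has edges.
Chromatic number = 2.

2


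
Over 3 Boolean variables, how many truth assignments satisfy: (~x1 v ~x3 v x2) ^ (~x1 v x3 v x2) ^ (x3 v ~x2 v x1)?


Enumerate all 8 truth assignments over 3 variables.
Test each against every clause.
Satisfying assignments found: 5.

5


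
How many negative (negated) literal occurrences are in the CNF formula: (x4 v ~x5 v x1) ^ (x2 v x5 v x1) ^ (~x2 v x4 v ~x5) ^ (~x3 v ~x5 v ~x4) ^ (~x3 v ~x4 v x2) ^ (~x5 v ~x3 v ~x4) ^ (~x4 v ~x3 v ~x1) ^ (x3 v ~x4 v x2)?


Scan each clause for negated literals.
Clause 1: 1 negative; Clause 2: 0 negative; Clause 3: 2 negative; Clause 4: 3 negative; Clause 5: 2 negative; Clause 6: 3 negative; Clause 7: 3 negative; Clause 8: 1 negative.
Total negative literal occurrences = 15.

15


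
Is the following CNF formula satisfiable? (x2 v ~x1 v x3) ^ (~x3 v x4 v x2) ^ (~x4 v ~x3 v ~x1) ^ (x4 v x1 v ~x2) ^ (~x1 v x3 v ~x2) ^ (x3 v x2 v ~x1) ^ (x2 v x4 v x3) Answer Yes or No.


Check all 16 possible truth assignments.
Number of satisfying assignments found: 5.
The formula is satisfiable.

Yes
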